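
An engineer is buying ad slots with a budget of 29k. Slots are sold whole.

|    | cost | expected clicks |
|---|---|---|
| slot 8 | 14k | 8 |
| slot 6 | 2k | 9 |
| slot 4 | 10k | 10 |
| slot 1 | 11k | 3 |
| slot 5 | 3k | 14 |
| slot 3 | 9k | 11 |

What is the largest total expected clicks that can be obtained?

44

Allowing fractional choices, the relaxed optimum would be about 46.9, but ad slots are indivisible.
slot 6 + slot 4 + slot 5 + slot 3: cost 2 + 10 + 3 + 9 = 24 ≤ 29, expected clicks 9 + 10 + 14 + 11 = 44.
slot 8 + slot 6 + slot 4 + slot 5: cost 14 + 2 + 10 + 3 = 29 ≤ 29, expected clicks 8 + 9 + 10 + 14 = 41.
slot 8 + slot 6 + slot 5 + slot 3: cost 14 + 2 + 3 + 9 = 28 ≤ 29, expected clicks 8 + 9 + 14 + 11 = 42.
Best is slot 6, slot 4, slot 5, and slot 3 with total expected clicks 44.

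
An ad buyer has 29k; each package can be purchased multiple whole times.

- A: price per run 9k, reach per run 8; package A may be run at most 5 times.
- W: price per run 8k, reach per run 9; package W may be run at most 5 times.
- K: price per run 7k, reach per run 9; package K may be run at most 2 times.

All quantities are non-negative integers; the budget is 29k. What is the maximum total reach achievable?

27

1×W and 2×K: price 22 ≤ 29, reach 1·9 + 2·9 = 27.
2×W and 1×K: price 23 ≤ 29, reach 2·9 + 1·9 = 27.
Best is 27.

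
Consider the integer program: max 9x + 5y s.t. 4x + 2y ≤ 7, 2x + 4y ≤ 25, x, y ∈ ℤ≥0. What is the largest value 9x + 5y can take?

(x,y)=(0,3) is feasible, giving 15.
(x,y)=(0,2) is feasible, giving 10.
Maximum is 15 at (x,y)=(0,3).

15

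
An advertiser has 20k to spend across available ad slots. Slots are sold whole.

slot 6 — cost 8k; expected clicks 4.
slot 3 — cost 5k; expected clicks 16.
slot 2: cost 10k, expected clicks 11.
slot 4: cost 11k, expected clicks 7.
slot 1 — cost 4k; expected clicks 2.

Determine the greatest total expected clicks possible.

Take slot 3, slot 2, and slot 1: cost 5 + 10 + 4 = 19 ≤ 20, expected clicks 16 + 11 + 2 = 29.
No other feasible combination does better.

29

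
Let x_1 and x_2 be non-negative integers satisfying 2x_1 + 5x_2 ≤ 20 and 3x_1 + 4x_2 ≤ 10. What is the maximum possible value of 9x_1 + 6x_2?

The continuous relaxation peaks at (3.33, 0) with value 30.00; rounding to a feasible lattice point costs some objective.
(x_1,x_2)=(3,0): 2·3+5·0=6≤20, 3·3+4·0=9≤10, objective 27.
(x_1,x_2)=(2,1): 2·2+5·1=9≤20, 3·2+4·1=10≤10, objective 24.
(x_1,x_2)=(2,0): 2·2+5·0=4≤20, 3·2+4·0=6≤10, objective 18.
No feasible integer point exceeds 27.

27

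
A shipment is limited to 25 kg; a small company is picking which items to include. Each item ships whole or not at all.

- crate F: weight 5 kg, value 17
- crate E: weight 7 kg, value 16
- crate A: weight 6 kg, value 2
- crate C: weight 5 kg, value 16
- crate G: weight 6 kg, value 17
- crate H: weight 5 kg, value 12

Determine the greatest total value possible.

66

Allowing fractional choices, the relaxed optimum would be about 71.1, but items are indivisible.
crate F + crate C + crate G + crate H: weight 5 + 5 + 6 + 5 = 21 ≤ 25, value 17 + 16 + 17 + 12 = 62.
crate F + crate E + crate G + crate H: weight 5 + 7 + 6 + 5 = 23 ≤ 25, value 17 + 16 + 17 + 12 = 62.
crate F + crate E + crate C + crate G: weight 5 + 7 + 5 + 6 = 23 ≤ 25, value 17 + 16 + 16 + 17 = 66.
Best is crate F, crate E, crate C, and crate G with total value 66.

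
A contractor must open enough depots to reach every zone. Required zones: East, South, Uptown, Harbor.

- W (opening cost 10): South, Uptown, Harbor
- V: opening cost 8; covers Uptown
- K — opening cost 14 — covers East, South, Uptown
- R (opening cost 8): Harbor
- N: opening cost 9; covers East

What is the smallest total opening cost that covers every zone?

19

Choose W and N: together they cover East, South, Uptown, Harbor — every zone.
Total opening cost: 10 + 9 = 19.
No cover costs less than 19.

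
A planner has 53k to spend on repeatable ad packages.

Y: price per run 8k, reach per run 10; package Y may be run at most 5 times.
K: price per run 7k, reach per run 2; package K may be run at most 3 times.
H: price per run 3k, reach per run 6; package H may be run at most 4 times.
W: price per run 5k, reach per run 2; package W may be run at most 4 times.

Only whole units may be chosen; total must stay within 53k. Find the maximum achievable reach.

H has the best ratio (6/3); taking only H gives at most 4×6 = 24 (stopped by the supply cap of 4).
Mixing does better — 5×Y and 4×H: price 52 ≤ 53, reach 5·10 + 4·6 = 74.

74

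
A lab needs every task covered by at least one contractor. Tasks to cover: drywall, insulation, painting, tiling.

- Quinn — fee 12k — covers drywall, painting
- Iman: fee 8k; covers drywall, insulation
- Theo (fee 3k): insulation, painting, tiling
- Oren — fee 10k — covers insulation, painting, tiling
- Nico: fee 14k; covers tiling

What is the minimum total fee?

11

Choose Iman and Theo: together they cover drywall, insulation, painting, tiling — every task.
Total fee: 8 + 3 = 11.
No cover costs less than 11.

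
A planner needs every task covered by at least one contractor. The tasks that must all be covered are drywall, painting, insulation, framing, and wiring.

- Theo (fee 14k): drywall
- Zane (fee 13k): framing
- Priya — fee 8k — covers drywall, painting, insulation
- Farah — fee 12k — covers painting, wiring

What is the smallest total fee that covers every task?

33

Choose Zane, Priya, and Farah: together they cover drywall, painting, insulation, framing, wiring — every task.
Total fee: 13 + 8 + 12 = 33.
No cover costs less than 33.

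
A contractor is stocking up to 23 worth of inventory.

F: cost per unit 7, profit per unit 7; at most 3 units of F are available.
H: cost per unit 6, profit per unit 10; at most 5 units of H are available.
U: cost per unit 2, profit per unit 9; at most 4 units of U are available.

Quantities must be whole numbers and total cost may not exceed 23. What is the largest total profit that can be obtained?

Take 2×H and 4×U: cost 20 ≤ 23, profit 2·10 + 4·9 = 56.
U has the best ratio (9/2) and is taken to its limit of 4; remaining capacity is filled optimally with the others.

56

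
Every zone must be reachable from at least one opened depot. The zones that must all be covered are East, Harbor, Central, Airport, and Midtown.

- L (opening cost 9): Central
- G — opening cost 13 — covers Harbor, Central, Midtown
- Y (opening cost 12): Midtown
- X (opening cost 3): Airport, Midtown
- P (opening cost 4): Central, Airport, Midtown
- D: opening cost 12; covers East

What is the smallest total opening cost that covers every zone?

28

This is an integer covering problem.
The greedy cost-per-new-zone heuristic would pick P, D, and G for 29, but a cheaper cover exists.
Choose G, X, and D: together they cover East, Harbor, Central, Airport, Midtown — every zone.
Total opening cost: 13 + 3 + 12 = 28.
No cover costs less than 28.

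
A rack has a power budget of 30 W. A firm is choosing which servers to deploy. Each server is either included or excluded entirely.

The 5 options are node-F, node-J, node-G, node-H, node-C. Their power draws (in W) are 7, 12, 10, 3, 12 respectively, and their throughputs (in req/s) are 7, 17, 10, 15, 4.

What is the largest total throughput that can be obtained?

Allowing fractional choices, the relaxed optimum would be about 47.0, but servers are indivisible.
node-F + node-J + node-H: power draw 7 + 12 + 3 = 22 ≤ 30, throughput 7 + 17 + 15 = 39.
node-J + node-H + node-C: power draw 12 + 3 + 12 = 27 ≤ 30, throughput 17 + 15 + 4 = 36.
node-J + node-G + node-H: power draw 12 + 10 + 3 = 25 ≤ 30, throughput 17 + 10 + 15 = 42.
Best is node-J, node-G, and node-H with total throughput 42.

42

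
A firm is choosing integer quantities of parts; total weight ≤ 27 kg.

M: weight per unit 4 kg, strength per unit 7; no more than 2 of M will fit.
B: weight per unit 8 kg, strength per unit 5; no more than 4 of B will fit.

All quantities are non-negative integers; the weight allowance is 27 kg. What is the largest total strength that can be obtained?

M has the best ratio (7/4); taking only M gives at most 2×7 = 14 (stopped by the supply cap of 2).
Mixing does better — 2×M and 2×B: weight 24 ≤ 27, strength 2·7 + 2·5 = 24.

24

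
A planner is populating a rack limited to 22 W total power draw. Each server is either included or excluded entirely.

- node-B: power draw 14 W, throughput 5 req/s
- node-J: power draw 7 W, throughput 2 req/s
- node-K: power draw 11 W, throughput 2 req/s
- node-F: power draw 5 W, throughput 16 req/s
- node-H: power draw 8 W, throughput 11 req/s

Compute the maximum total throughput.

node-J + node-F + node-H: power draw 7 + 5 + 8 = 20 ≤ 22, throughput 2 + 16 + 11 = 29.
node-F + node-H: power draw 5 + 8 = 13 ≤ 22, throughput 16 + 11 = 27.
node-B + node-F: power draw 14 + 5 = 19 ≤ 22, throughput 5 + 16 = 21.
Best is node-J, node-F, and node-H with total throughput 29.

29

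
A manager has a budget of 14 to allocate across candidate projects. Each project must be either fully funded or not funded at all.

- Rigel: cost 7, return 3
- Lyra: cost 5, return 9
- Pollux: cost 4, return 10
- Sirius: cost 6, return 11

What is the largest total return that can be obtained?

This is an integer program with binary decision variables.
Pollux + Sirius: cost 4 + 6 = 10 ≤ 14, return 10 + 11 = 21.
Lyra + Sirius: cost 5 + 6 = 11 ≤ 14, return 9 + 11 = 20.
Best is Pollux and Sirius with total return 21.

21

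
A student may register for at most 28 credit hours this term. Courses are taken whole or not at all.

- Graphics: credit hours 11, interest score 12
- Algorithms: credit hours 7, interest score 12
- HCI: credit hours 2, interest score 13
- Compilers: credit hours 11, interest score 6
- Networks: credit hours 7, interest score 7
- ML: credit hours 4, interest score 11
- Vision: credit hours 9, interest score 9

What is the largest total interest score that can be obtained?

48

Allowing fractional choices, the relaxed optimum would be about 52.0, but courses are indivisible.
Graphics + HCI + ML + Vision: credit hours 11 + 2 + 4 + 9 = 26 ≤ 28, interest score 12 + 13 + 11 + 9 = 45.
Algorithms + HCI + ML + Vision: credit hours 7 + 2 + 4 + 9 = 22 ≤ 28, interest score 12 + 13 + 11 + 9 = 45.
Graphics + Algorithms + HCI + ML: credit hours 11 + 7 + 2 + 4 = 24 ≤ 28, interest score 12 + 12 + 13 + 11 = 48.
Best is Graphics, Algorithms, HCI, and ML with total interest score 48.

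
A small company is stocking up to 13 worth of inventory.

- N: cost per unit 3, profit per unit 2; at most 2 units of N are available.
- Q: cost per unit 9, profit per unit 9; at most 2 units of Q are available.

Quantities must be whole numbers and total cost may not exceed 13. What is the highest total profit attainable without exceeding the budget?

11

Q has the best ratio (9/9); taking only Q gives at most 1×9 = 9 (stopped by the cost limit).
Mixing does better — 1×N and 1×Q: cost 12 ≤ 13, profit 1·2 + 1·9 = 11.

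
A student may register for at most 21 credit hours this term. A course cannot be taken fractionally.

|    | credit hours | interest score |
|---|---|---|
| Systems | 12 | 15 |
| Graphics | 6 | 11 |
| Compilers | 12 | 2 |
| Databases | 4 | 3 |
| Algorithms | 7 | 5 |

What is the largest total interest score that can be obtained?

26

Allowing fractional choices, the relaxed optimum would be about 28.2, but courses are indivisible.
Systems + Graphics: credit hours 12 + 6 = 18 ≤ 21, interest score 15 + 11 = 26.
Graphics + Databases + Algorithms: credit hours 6 + 4 + 7 = 17 ≤ 21, interest score 11 + 3 + 5 = 19.
Systems + Algorithms: credit hours 12 + 7 = 19 ≤ 21, interest score 15 + 5 = 20.
Best is Systems and Graphics with total interest score 26.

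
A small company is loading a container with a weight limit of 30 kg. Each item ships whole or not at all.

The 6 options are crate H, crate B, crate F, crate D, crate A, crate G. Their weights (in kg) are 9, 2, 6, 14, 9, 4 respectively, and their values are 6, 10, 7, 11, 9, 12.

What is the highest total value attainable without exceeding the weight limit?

crate B + crate D + crate A + crate G: weight 2 + 14 + 9 + 4 = 29 ≤ 30, value 10 + 11 + 9 + 12 = 42.
crate B + crate F + crate D + crate G: weight 2 + 6 + 14 + 4 = 26 ≤ 30, value 10 + 7 + 11 + 12 = 40.
crate H + crate B + crate F + crate A + crate G: weight 9 + 2 + 6 + 9 + 4 = 30 ≤ 30, value 6 + 10 + 7 + 9 + 12 = 44.
Best is crate H, crate B, crate F, crate A, and crate G with total value 44.

44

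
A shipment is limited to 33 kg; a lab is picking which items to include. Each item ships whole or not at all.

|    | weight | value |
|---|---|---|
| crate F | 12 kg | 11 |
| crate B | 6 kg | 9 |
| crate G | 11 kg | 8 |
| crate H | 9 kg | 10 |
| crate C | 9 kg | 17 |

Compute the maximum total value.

Allowing fractional choices, the relaxed optimum would be about 44.2, but items are indivisible.
crate F + crate H + crate C: weight 12 + 9 + 9 = 30 ≤ 33, value 11 + 10 + 17 = 38.
crate F + crate B + crate C: weight 12 + 6 + 9 = 27 ≤ 33, value 11 + 9 + 17 = 37.
Best is crate F, crate H, and crate C with total value 38.

38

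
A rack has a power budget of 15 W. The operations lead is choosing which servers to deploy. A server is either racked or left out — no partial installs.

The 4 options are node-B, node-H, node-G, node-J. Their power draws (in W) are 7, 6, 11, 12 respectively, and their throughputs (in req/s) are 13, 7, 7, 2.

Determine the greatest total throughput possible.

Treat it as a binary knapsack problem.
Allowing fractional choices, the relaxed optimum would be about 21.3, but servers are indivisible.
node-B + node-H: power draw 7 + 6 = 13 ≤ 15, throughput 13 + 7 = 20.
node-B: power draw 7 ≤ 15, throughput 13.
Best is node-B and node-H with total throughput 20.

20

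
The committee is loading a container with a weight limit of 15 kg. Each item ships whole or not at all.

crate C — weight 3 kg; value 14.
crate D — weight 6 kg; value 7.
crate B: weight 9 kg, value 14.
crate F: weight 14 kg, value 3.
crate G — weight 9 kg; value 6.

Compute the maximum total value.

Allowing fractional choices, the relaxed optimum would be about 31.5, but items are indivisible.
crate C + crate D: weight 3 + 6 = 9 ≤ 15, value 14 + 7 = 21.
crate C + crate B: weight 3 + 9 = 12 ≤ 15, value 14 + 14 = 28.
crate D + crate B: weight 6 + 9 = 15 ≤ 15, value 7 + 14 = 21.
Best is crate C and crate B with total value 28.

28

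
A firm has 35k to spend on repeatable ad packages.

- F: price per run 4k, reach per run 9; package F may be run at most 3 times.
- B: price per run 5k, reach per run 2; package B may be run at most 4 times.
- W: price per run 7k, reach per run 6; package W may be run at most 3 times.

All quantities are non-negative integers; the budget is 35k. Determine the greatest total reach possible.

45

This is a bounded integer knapsack.
3×F, 1×B, and 2×W: price 31 ≤ 35, reach 3·9 + 1·2 + 2·6 = 41.
3×F and 3×W: price 33 ≤ 35, reach 3·9 + 3·6 = 45.
Best is 45.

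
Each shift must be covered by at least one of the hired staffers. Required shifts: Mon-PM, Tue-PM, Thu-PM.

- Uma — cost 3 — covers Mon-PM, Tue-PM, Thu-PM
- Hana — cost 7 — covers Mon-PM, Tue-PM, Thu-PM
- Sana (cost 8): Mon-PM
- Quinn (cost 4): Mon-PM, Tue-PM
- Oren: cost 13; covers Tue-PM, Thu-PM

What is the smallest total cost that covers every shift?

3

This is a weighted set-cover instance.
Uma alone covers Mon-PM, Tue-PM, Thu-PM — every shift.
Total cost: 3.
No cover costs less than 3.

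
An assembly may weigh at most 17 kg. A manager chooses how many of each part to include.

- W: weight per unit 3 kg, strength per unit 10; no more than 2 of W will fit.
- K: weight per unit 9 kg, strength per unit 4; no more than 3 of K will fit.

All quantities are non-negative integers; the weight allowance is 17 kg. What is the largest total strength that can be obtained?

24

2×W and 1×K: weight 15 ≤ 17, strength 2·10 + 1·4 = 24.
2×W: weight 6 ≤ 17, strength 2·10 = 20.
Best is 24.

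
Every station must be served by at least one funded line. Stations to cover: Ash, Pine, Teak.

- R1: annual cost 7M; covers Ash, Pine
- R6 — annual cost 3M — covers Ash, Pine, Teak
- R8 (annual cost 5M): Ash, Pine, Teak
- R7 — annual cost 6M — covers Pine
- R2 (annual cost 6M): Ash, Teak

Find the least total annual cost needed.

3

R6 alone covers Ash, Pine, Teak — every station.
Total annual cost: 3.
No cover costs less than 3.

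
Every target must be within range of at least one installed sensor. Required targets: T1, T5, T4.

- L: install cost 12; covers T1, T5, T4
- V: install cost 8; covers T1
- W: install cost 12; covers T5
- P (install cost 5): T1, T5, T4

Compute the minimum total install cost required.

P alone covers T1, T5, T4 — every target.
Total install cost: 5.
No cover costs less than 5.

5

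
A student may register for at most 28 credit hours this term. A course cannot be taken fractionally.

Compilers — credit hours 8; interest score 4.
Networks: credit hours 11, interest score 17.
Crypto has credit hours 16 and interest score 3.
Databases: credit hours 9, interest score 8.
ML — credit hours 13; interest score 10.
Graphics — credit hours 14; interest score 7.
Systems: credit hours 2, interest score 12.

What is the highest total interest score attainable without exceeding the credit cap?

39

Allowing fractional choices, the relaxed optimum would be about 41.6, but courses are indivisible.
Networks + Graphics + Systems: credit hours 11 + 14 + 2 = 27 ≤ 28, interest score 17 + 7 + 12 = 36.
Networks + Databases + Systems: credit hours 11 + 9 + 2 = 22 ≤ 28, interest score 17 + 8 + 12 = 37.
Networks + ML + Systems: credit hours 11 + 13 + 2 = 26 ≤ 28, interest score 17 + 10 + 12 = 39.
Best is Networks, ML, and Systems with total interest score 39.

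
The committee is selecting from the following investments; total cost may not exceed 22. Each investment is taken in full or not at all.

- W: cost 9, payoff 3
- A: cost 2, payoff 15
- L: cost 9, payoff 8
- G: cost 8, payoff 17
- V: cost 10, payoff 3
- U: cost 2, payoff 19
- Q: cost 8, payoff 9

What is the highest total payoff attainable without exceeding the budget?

60

Take A, G, U, and Q: cost 2 + 8 + 2 + 8 = 20 ≤ 22, payoff 15 + 17 + 19 + 9 = 60.
No other feasible combination does better.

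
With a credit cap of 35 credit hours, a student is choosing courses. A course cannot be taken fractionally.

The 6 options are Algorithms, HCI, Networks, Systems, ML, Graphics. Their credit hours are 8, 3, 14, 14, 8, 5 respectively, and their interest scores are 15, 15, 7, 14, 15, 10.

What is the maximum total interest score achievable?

59

This is an integer program with binary decision variables.
Allowing fractional choices, the relaxed optimum would be about 66.0, but courses are indivisible.
Algorithms + HCI + Systems + ML: credit hours 8 + 3 + 14 + 8 = 33 ≤ 35, interest score 15 + 15 + 14 + 15 = 59.
Algorithms + HCI + ML + Graphics: credit hours 8 + 3 + 8 + 5 = 24 ≤ 35, interest score 15 + 15 + 15 + 10 = 55.
Best is Algorithms, HCI, Systems, and ML with total interest score 59.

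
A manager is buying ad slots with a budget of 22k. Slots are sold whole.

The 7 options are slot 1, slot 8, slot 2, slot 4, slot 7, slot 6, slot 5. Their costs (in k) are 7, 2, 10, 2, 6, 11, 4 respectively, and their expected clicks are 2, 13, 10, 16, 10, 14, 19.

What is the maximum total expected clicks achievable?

Allowing fractional choices, the relaxed optimum would be about 68.2, but ad slots are indivisible.
slot 8 + slot 4 + slot 6 + slot 5: cost 2 + 2 + 11 + 4 = 19 ≤ 22, expected clicks 13 + 16 + 14 + 19 = 62.
slot 1 + slot 8 + slot 4 + slot 7 + slot 5: cost 7 + 2 + 2 + 6 + 4 = 21 ≤ 22, expected clicks 2 + 13 + 16 + 10 + 19 = 60.
slot 8 + slot 4 + slot 7 + slot 5: cost 2 + 2 + 6 + 4 = 14 ≤ 22, expected clicks 13 + 16 + 10 + 19 = 58.
Best is slot 8, slot 4, slot 6, and slot 5 with total expected clicks 62.

62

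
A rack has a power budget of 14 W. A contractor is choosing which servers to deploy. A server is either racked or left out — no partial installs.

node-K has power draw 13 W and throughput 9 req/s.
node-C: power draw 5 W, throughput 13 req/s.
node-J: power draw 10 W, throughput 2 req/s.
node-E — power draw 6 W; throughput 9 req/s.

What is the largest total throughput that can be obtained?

Take node-C and node-E: power draw 5 + 6 = 11 ≤ 14, throughput 13 + 9 = 22.
No other feasible combination does better.

22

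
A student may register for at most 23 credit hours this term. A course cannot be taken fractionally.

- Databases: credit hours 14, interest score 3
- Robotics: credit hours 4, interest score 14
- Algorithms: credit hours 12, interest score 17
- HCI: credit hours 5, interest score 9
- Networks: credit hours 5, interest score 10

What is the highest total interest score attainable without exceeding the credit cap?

Treat it as a binary knapsack problem.
Allowing fractional choices, the relaxed optimum would be about 45.8, but courses are indivisible.
Robotics + Algorithms + Networks: credit hours 4 + 12 + 5 = 21 ≤ 23, interest score 14 + 17 + 10 = 41.
Robotics + Algorithms + HCI: credit hours 4 + 12 + 5 = 21 ≤ 23, interest score 14 + 17 + 9 = 40.
Algorithms + HCI + Networks: credit hours 12 + 5 + 5 = 22 ≤ 23, interest score 17 + 9 + 10 = 36.
Best is Robotics, Algorithms, and Networks with total interest score 41.

41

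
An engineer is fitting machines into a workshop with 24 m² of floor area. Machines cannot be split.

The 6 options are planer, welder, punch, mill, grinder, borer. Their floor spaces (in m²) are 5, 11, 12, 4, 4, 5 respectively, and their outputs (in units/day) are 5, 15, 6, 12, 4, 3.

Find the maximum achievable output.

This is a 0-1 knapsack instance.
welder + mill + grinder + borer: floor space 11 + 4 + 4 + 5 = 24 ≤ 24, output 15 + 12 + 4 + 3 = 34.
planer + welder + mill + grinder: floor space 5 + 11 + 4 + 4 = 24 ≤ 24, output 5 + 15 + 12 + 4 = 36.
Best is planer, welder, mill, and grinder with total output 36.

36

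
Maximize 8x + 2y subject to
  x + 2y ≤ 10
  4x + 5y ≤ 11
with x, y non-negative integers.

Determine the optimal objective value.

(x,y)=(2,0): 1·2+2·0=2≤10, 4·2+5·0=8≤11, objective 16.
(x,y)=(1,1): 1·1+2·1=3≤10, 4·1+5·1=9≤11, objective 10.
Maximum is 16 at (x,y)=(2,0).

16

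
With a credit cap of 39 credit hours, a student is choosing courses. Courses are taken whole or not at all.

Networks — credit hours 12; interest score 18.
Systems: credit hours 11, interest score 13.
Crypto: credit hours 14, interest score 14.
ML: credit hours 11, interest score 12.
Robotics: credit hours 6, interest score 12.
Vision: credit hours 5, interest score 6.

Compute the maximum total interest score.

50

Allowing fractional choices, the relaxed optimum would be about 54.5, but courses are indivisible.
Networks + Crypto + Robotics + Vision: credit hours 12 + 14 + 6 + 5 = 37 ≤ 39, interest score 18 + 14 + 12 + 6 = 50.
Networks + Systems + Robotics + Vision: credit hours 12 + 11 + 6 + 5 = 34 ≤ 39, interest score 18 + 13 + 12 + 6 = 49.
Best is Networks, Crypto, Robotics, and Vision with total interest score 50.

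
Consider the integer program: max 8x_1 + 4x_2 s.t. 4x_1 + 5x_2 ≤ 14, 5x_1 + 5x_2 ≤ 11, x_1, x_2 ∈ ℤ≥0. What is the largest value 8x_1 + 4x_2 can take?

The continuous relaxation peaks at (2.2, 0) with value 17.60; rounding to a feasible lattice point costs some objective.
(x_1,x_2)=(2,0): 4·2+5·0=8≤14, 5·2+5·0=10≤11, objective 16.
(x_1,x_2)=(1,1): 4·1+5·1=9≤14, 5·1+5·1=10≤11, objective 12.
No feasible integer point exceeds 16.

16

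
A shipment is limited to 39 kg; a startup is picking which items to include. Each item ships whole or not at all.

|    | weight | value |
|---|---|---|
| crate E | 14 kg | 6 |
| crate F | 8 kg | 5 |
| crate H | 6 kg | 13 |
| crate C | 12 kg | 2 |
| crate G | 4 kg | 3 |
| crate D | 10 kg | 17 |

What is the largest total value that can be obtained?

41

crate F + crate H + crate G + crate D: weight 8 + 6 + 4 + 10 = 28 ≤ 39, value 5 + 13 + 3 + 17 = 38.
crate E + crate F + crate H + crate D: weight 14 + 8 + 6 + 10 = 38 ≤ 39, value 6 + 5 + 13 + 17 = 41.
crate E + crate H + crate G + crate D: weight 14 + 6 + 4 + 10 = 34 ≤ 39, value 6 + 13 + 3 + 17 = 39.
Best is crate E, crate F, crate H, and crate D with total value 41.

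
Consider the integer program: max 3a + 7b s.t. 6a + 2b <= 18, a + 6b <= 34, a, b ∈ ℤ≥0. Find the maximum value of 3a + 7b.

The continuous relaxation peaks at (1.18, 5.47) with value 41.82; rounding to a feasible lattice point costs some objective.
(a,b)=(1,5): 6·1+2·5=16≤18, 1·1+6·5=31≤34, objective 38.
(a,b)=(0,5): 6·0+2·5=10≤18, 1·0+6·5=30≤34, objective 35.
(a,b)=(1,4): 6·1+2·4=14≤18, 1·1+6·4=25≤34, objective 31.
No feasible integer point exceeds 38.

38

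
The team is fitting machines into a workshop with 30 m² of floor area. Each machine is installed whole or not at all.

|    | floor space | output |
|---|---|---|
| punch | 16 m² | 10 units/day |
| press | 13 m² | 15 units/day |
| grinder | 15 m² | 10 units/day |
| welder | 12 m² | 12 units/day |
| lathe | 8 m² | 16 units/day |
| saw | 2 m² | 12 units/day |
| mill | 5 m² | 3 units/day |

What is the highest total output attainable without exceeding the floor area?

46

Treat it as a binary knapsack problem.
Allowing fractional choices, the relaxed optimum would be about 50.0, but machines are indivisible.
welder + lathe + saw + mill: floor space 12 + 8 + 2 + 5 = 27 ≤ 30, output 12 + 16 + 12 + 3 = 43.
press + lathe + saw: floor space 13 + 8 + 2 = 23 ≤ 30, output 15 + 16 + 12 = 43.
press + lathe + saw + mill: floor space 13 + 8 + 2 + 5 = 28 ≤ 30, output 15 + 16 + 12 + 3 = 46.
Best is press, lathe, saw, and mill with total output 46.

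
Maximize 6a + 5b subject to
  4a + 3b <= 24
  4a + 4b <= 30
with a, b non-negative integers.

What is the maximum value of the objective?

38

(a,b)=(3,4): 4·3+3·4=24≤24, 4·3+4·4=28≤30, objective 38.
(a,b)=(2,5): 4·2+3·5=23≤24, 4·2+4·5=28≤30, objective 37.
(a,b)=(1,6): 4·1+3·6=22≤24, 4·1+4·6=28≤30, objective 36.
The best lattice point is (3,4), giving 38.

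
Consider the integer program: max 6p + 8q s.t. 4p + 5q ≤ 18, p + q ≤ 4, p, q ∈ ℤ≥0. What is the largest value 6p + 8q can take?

28

The continuous relaxation peaks at (0, 3.6) with value 28.80; rounding to a feasible lattice point costs some objective.
(p,q)=(2,2): 4·2+5·2=18≤18, 1·2+1·2=4≤4, objective 28.
(p,q)=(3,1): 4·3+5·1=17≤18, 1·3+1·1=4≤4, objective 26.
(p,q)=(0,3): 4·0+5·3=15≤18, 1·0+1·3=3≤4, objective 24.
(p,q)=(1,2): 4·1+5·2=14≤18, 1·1+1·2=3≤4, objective 22.
No feasible integer point exceeds 28.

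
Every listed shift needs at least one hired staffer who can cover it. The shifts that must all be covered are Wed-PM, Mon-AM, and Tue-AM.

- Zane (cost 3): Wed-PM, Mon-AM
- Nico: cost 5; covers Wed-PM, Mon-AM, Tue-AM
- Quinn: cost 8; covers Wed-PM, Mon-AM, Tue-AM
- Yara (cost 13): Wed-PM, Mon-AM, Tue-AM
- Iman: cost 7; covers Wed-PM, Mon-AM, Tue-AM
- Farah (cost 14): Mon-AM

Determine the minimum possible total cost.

5

The greedy cost-per-new-shift heuristic would pick Zane and Nico for 8, but a cheaper cover exists.
Nico alone covers Wed-PM, Mon-AM, Tue-AM — every shift.
Total cost: 5.
No cover costs less than 5.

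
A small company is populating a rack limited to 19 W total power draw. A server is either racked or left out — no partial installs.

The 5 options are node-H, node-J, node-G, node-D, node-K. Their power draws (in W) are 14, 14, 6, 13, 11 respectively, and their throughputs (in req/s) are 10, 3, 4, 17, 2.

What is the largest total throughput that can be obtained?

Allowing fractional choices, the relaxed optimum would be about 21.3, but servers are indivisible.
node-D: power draw 13 ≤ 19, throughput 17.
node-G + node-D: power draw 6 + 13 = 19 ≤ 19, throughput 4 + 17 = 21.
node-H: power draw 14 ≤ 19, throughput 10.
Best is node-G and node-D with total throughput 21.

21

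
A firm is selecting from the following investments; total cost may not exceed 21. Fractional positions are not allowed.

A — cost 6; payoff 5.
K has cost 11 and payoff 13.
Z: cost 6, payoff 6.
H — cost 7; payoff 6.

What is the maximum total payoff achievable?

19

K + H: cost 11 + 7 = 18 ≤ 21, payoff 13 + 6 = 19.
K + Z: cost 11 + 6 = 17 ≤ 21, payoff 13 + 6 = 19.
The maximum payoff is 19; one optimal choice is K and Z.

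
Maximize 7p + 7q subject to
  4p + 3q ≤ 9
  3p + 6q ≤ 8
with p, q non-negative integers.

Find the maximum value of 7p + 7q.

14

(p,q)=(2,0): 4·2+3·0=8≤9, 3·2+6·0=6≤8, objective 14.
(p,q)=(1,0): 4·1+3·0=4≤9, 3·1+6·0=3≤8, objective 7.
No feasible integer point exceeds 14.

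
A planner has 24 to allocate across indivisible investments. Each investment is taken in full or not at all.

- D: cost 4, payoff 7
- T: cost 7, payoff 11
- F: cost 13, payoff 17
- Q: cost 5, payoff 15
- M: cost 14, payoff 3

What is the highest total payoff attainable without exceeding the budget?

Take D, F, and Q: cost 4 + 13 + 5 = 22 ≤ 24, payoff 7 + 17 + 15 = 39.
No other feasible combination does better.

39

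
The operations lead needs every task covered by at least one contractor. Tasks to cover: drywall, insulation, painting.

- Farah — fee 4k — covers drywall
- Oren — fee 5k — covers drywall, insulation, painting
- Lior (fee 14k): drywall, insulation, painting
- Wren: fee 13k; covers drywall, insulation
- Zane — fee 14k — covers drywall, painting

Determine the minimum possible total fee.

Oren alone covers drywall, insulation, painting — every task.
Total fee: 5.
No cover costs less than 5.

5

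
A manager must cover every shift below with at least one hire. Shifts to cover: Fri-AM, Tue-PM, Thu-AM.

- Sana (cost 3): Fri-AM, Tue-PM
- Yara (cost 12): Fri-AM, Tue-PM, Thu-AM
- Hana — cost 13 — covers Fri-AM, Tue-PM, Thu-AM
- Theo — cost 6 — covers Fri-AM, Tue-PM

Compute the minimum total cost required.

The greedy cost-per-new-shift heuristic would pick Sana and Yara for 15, but a cheaper cover exists.
Yara alone covers Fri-AM, Tue-PM, Thu-AM — every shift.
Total cost: 12.
No cover costs less than 12.

12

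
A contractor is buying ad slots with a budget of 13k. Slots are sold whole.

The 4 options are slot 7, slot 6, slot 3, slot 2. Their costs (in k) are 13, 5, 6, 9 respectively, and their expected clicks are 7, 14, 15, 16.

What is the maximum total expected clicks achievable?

slot 2: cost 9 ≤ 13, expected clicks 16.
slot 6 + slot 3: cost 5 + 6 = 11 ≤ 13, expected clicks 14 + 15 = 29.
Best is slot 6 and slot 3 with total expected clicks 29.

29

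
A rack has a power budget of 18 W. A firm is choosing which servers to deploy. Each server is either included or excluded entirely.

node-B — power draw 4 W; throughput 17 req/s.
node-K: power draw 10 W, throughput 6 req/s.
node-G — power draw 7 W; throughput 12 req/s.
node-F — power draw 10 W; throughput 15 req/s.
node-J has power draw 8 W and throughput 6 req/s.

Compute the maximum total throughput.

32

Allowing fractional choices, the relaxed optimum would be about 39.5, but servers are indivisible.
node-B + node-G: power draw 4 + 7 = 11 ≤ 18, throughput 17 + 12 = 29.
node-B + node-F: power draw 4 + 10 = 14 ≤ 18, throughput 17 + 15 = 32.
Best is node-B and node-F with total throughput 32.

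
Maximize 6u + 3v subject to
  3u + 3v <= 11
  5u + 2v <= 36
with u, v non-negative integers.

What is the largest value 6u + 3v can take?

(u,v)=(3,0) is feasible, giving 18.
(u,v)=(2,1) is feasible, giving 15.
(u,v)=(2,0) is feasible, giving 12.
Maximum is 18 at (u,v)=(3,0).

18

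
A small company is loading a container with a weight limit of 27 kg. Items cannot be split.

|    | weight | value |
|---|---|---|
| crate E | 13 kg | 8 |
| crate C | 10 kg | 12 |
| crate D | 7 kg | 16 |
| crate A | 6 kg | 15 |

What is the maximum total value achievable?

43

Take crate C, crate D, and crate A: weight 10 + 7 + 6 = 23 ≤ 27, value 12 + 16 + 15 = 43.
No other feasible combination does better.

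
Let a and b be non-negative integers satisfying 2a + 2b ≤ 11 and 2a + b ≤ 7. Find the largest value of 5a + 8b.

The continuous relaxation peaks at (0, 5.5) with value 44.00; rounding to a feasible lattice point costs some objective.
(a,b)=(0,5): 2·0+2·5=10≤11, 2·0+1·5=5≤7, objective 40.
(a,b)=(1,4): 2·1+2·4=10≤11, 2·1+1·4=6≤7, objective 37.
(a,b)=(0,4): 2·0+2·4=8≤11, 2·0+1·4=4≤7, objective 32.
The best lattice point is (0,5), giving 40.

40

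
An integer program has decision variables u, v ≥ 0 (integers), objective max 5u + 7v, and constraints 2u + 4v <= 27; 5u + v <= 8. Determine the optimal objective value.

42

(u,v)=(0,6): 2·0+4·6=24≤27, 5·0+1·6=6≤8, objective 42.
(u,v)=(0,5): 2·0+4·5=20≤27, 5·0+1·5=5≤8, objective 35.
The best lattice point is (0,6), giving 42.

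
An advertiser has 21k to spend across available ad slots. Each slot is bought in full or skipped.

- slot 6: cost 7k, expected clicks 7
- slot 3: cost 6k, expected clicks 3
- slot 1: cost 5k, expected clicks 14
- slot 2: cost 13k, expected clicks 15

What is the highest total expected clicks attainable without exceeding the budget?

Take slot 1 and slot 2: cost 5 + 13 = 18 ≤ 21, expected clicks 14 + 15 = 29.
No other feasible combination does better.

29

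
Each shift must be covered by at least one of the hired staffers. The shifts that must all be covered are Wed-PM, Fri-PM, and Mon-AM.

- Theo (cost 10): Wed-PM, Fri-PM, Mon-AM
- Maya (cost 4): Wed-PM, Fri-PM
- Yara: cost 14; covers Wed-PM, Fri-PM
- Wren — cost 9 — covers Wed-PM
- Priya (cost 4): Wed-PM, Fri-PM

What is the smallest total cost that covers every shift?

10

The greedy cost-per-new-shift heuristic would pick Maya and Theo for 14, but a cheaper cover exists.
Theo alone covers Wed-PM, Fri-PM, Mon-AM — every shift.
Total cost: 10.
No cover costs less than 10.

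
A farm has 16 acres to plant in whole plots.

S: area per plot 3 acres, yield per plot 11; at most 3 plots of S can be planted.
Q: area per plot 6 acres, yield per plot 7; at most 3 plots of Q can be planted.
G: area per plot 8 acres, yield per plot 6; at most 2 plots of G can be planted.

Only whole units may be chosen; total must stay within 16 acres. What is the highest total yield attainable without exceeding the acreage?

40

3×S and 1×Q: area 15 ≤ 16, yield 3·11 + 1·7 = 40.
3×S: area 9 ≤ 16, yield 3·11 = 33.
Best is 40.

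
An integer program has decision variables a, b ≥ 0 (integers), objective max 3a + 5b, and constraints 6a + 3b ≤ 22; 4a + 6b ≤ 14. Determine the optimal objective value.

(a,b)=(2,1) is feasible, giving 11.
(a,b)=(0,2) is feasible, giving 10.
(a,b)=(3,0) is feasible, giving 9.
(a,b)=(1,1) is feasible, giving 8.
The best lattice point is (2,1), giving 11.

11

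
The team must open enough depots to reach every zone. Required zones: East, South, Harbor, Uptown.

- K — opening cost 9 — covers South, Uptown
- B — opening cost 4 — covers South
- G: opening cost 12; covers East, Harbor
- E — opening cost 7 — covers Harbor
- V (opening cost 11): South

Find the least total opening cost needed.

21

The greedy cost-per-new-zone heuristic would pick B, G, and K for 25, but a cheaper cover exists.
Choose K and G: together they cover East, South, Harbor, Uptown — every zone.
Total opening cost: 9 + 12 = 21.
No cover costs less than 21.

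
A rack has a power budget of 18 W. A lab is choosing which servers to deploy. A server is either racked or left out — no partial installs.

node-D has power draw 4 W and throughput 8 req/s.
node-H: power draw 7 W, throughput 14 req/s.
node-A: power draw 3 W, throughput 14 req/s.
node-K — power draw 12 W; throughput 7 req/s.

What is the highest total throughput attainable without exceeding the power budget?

node-D + node-A: power draw 4 + 3 = 7 ≤ 18, throughput 8 + 14 = 22.
node-D + node-H + node-A: power draw 4 + 7 + 3 = 14 ≤ 18, throughput 8 + 14 + 14 = 36.
node-H + node-A: power draw 7 + 3 = 10 ≤ 18, throughput 14 + 14 = 28.
Best is node-D, node-H, and node-A with total throughput 36.

36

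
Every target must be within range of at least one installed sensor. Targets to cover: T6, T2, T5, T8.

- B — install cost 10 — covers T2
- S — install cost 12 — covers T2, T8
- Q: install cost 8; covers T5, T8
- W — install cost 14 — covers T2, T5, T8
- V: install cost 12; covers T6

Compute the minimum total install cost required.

Choose W and V: together they cover T6, T2, T5, T8 — every target.
Total install cost: 14 + 12 = 26.

26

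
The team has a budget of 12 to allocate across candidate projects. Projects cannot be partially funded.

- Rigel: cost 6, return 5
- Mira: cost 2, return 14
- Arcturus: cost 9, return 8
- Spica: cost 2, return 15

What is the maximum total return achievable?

Take Rigel, Mira, and Spica: cost 6 + 2 + 2 = 10 ≤ 12, return 5 + 14 + 15 = 34.
No other feasible combination does better.

34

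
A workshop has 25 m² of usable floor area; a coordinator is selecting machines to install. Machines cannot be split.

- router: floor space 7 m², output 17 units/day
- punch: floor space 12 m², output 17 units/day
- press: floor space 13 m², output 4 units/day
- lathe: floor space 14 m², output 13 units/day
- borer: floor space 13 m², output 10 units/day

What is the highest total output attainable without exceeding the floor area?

router + punch: floor space 7 + 12 = 19 ≤ 25, output 17 + 17 = 34.
router + lathe: floor space 7 + 14 = 21 ≤ 25, output 17 + 13 = 30.
Best is router and punch with total output 34.

34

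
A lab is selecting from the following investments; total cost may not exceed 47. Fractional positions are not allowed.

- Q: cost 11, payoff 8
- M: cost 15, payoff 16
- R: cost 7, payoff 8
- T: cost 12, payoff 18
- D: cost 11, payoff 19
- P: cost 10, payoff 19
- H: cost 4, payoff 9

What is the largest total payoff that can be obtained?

This is an integer program with binary decision variables.
Allowing fractional choices, the relaxed optimum would be about 76.2, but investments are indivisible.
T + D + P + H: cost 12 + 11 + 10 + 4 = 37 ≤ 47, payoff 18 + 19 + 19 + 9 = 65.
M + R + D + P + H: cost 15 + 7 + 11 + 10 + 4 = 47 ≤ 47, payoff 16 + 8 + 19 + 19 + 9 = 71.
R + T + D + P + H: cost 7 + 12 + 11 + 10 + 4 = 44 ≤ 47, payoff 8 + 18 + 19 + 19 + 9 = 73.
Best is R, T, D, P, and H with total payoff 73.

73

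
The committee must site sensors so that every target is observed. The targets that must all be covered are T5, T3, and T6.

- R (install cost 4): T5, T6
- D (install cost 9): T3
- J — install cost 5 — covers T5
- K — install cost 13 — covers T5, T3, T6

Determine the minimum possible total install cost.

Choose R and D: together they cover T5, T3, T6 — every target.
Total install cost: 4 + 9 = 13.
No cover costs less than 13.

13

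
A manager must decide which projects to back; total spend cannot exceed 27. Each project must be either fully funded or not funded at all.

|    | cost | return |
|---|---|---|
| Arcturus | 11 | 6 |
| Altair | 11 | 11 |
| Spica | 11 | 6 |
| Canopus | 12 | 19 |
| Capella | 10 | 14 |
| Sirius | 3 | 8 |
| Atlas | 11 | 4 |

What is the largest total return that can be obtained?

41

Take Canopus, Capella, and Sirius: cost 12 + 10 + 3 = 25 ≤ 27, return 19 + 14 + 8 = 41.
No other feasible combination does better.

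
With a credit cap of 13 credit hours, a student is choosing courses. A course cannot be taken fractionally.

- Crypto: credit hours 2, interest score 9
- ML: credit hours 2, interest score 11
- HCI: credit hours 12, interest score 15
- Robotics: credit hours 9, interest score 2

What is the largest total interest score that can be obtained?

22

Allowing fractional choices, the relaxed optimum would be about 31.2, but courses are indivisible.
Crypto + ML: credit hours 2 + 2 = 4 ≤ 13, interest score 9 + 11 = 20.
Crypto + ML + Robotics: credit hours 2 + 2 + 9 = 13 ≤ 13, interest score 9 + 11 + 2 = 22.
Best is Crypto, ML, and Robotics with total interest score 22.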